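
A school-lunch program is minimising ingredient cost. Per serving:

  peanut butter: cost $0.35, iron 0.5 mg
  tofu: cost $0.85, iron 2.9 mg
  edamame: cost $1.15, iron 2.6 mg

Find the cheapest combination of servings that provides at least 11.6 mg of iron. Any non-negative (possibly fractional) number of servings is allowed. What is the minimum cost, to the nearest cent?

$3.40

Cost per mg of iron: tofu $0.2931, edamame $0.4423, peanut butter $0.7000.
With no serving limits, use only tofu: 11.6 mg / 2.9 mg = 4 servings × $0.85 = $3.40.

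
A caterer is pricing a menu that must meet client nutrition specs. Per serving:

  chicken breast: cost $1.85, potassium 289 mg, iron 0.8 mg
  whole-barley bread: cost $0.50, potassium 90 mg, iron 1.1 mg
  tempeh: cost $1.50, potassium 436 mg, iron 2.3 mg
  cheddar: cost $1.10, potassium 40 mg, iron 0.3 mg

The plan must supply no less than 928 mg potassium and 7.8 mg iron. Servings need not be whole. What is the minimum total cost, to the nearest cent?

Compare the cost at each extreme point of the feasible region.
chicken breast only: max(928/289, 7.8/0.8) = 9.75 servings → $18.04.
whole-barley bread only: max(928/90, 7.8/1.1) = 10.31 servings → $5.16.
tempeh only: max(928/436, 7.8/2.3) = 3.391 servings → $5.09.
cheddar only: max(928/40, 7.8/0.3) = 26 servings → $28.60.
chicken breast + whole-barley bread with both tight: 1.296 servings and 6.148 servings → $5.47.
chicken breast + tempeh: the both-tight solution has a negative serving — not a feasible corner.
chicken breast + cheddar: intersection lies outside the first quadrant.
whole-barley bread + tempeh with both tight: 4.646 servings and 1.169 servings → $4.08.
whole-barley bread + cheddar with both tight: 1.976 servings and 18.75 servings → $21.62.
tempeh + cheddar: intersection lies outside the first quadrant.
So the least-cost plan costs $4.08.

$4.08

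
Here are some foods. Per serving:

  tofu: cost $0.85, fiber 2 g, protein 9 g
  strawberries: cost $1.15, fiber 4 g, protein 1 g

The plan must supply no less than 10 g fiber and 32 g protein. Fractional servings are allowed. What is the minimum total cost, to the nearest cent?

This is a tiny linear program; its minimum lies at a vertex of the feasible set. List the vertices and price them.
tofu only: max(10/2, 32/9) = 5 servings → $4.25.
strawberries only: max(10/4, 32/1) = 32 servings → $36.80.
tofu + strawberries with both tight: 3.471 servings and 0.7647 servings → $3.83.
So the least-cost plan costs $3.83.

$3.83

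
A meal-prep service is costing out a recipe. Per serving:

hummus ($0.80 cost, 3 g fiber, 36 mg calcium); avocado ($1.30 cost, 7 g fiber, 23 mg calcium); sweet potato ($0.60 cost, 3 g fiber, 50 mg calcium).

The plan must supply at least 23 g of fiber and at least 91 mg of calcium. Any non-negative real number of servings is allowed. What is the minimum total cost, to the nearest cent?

With two linear requirements the optimum uses one or two foods; enumerate the corners.
hummus only: max(23/3, 91/36) = 7.667 servings → $6.13.
avocado only: max(23/7, 91/23) = 3.957 servings → $5.14.
sweet potato only: max(23/3, 91/50) = 7.667 servings → $4.60.
hummus + avocado with both tight: 0.5902 servings and 3.033 servings → $4.41.
hummus + sweet potato with both targets exact would need a negative amount; discard.
avocado + sweet potato with both tight: 3.121 servings and 0.3843 servings → $4.29.
The minimum over all feasible corners is $4.29.

$4.29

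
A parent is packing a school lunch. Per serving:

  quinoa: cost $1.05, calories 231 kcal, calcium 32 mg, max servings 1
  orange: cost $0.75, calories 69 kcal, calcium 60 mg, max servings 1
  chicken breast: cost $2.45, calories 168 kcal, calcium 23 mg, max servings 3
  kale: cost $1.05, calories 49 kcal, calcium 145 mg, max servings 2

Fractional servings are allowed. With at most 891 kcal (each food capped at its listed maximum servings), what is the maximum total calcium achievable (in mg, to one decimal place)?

Calcium per kcal: kale 2.959, orange 0.8696, quinoa 0.1385, chicken breast 0.1369.
Take 2 servings of kale: uses 98 kcal, +290.0 mg calcium (running total 290.0 mg).
Take 1 serving of orange: uses 69 kcal, +60.0 mg calcium (running total 350.0 mg).
Take 1 serving of quinoa: uses 231 kcal, +32.0 mg calcium (running total 382.0 mg).
Take 2.935 servings of chicken breast: uses 493 kcal, +67.5 mg calcium (running total 449.5 mg).
Filling greedily by calcium-per-kcal is optimal for one linear limit, giving 449.5 mg.

449.5 mg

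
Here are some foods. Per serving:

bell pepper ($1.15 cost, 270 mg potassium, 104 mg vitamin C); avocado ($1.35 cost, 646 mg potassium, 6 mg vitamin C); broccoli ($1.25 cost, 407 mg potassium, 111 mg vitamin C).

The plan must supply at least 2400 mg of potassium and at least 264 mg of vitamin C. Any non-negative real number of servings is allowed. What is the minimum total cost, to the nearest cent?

Two binding constraints pin down two serving amounts, so the optimal mix uses at most two foods. The candidates are each food alone (scaled to the tighter of potassium/vitamin C) and each pair with both constraints tight.
bell pepper only: max(2400/270, 264/104) = 8.889 servings → $10.22.
avocado only: max(2400/646, 264/6) = 44 servings → $59.40.
broccoli only: max(2400/407, 264/111) = 5.897 servings → $7.37.
bell pepper + avocado with both tight: 2.382 servings and 2.72 servings → $6.41.
bell pepper + broccoli: intersection lies outside the first quadrant.
avocado + broccoli with both tight: 2.295 servings and 2.254 servings → $5.92.
The minimum over all feasible corners is $5.92.

$5.92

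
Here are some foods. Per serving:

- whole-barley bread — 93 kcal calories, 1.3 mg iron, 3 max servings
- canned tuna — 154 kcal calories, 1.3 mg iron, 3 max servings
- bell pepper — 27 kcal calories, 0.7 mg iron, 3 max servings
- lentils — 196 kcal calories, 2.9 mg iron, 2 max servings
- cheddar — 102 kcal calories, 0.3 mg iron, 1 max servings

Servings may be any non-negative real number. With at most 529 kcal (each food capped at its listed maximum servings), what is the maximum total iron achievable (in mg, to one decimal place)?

8.7 mg

Iron per kcal: bell pepper 0.02593, lentils 0.0148, whole-barley bread 0.01398, canned tuna 0.008442, cheddar 0.002941.
Take 3 servings of bell pepper: uses 81 kcal, +2.1 mg iron (running total 2.1 mg).
Take 2 servings of lentils: uses 392 kcal, +5.8 mg iron (running total 7.9 mg).
Take 0.6022 servings of whole-barley bread: uses 56 kcal, +0.8 mg iron (running total 8.7 mg).
Greedy by best ratio exhausts the calories allowance optimally: 8.7 mg.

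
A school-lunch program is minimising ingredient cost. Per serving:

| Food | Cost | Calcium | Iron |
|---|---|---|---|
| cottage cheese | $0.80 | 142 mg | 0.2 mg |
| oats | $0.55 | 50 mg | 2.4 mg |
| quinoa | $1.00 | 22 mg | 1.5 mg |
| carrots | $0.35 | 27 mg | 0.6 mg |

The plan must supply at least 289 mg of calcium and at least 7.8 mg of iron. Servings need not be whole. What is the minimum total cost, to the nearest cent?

$2.48

For a min-cost LP with two ≥-constraints, a basic feasible solution has at most two positive variables.
cottage cheese only: max(289/142, 7.8/0.2) = 39 servings → $31.20.
oats only: max(289/50, 7.8/2.4) = 5.78 servings → $3.18.
quinoa only: max(289/22, 7.8/1.5) = 13.14 servings → $13.14.
carrots only: max(289/27, 7.8/0.6) = 13 servings → $4.55.
cottage cheese + oats with both tight: 0.9178 servings and 3.174 servings → $2.48.
cottage cheese + quinoa with both tight: 1.256 servings and 5.033 servings → $6.04.
cottage cheese + carrots: intersection lies outside the first quadrant.
oats + quinoa with both targets exact would need a negative amount; discard.
oats + carrots with both tight: 1.069 servings and 8.724 servings → $3.64.
quinoa + carrots with both tight: 1.363 servings and 9.593 servings → $4.72.
So the least-cost plan costs $2.48.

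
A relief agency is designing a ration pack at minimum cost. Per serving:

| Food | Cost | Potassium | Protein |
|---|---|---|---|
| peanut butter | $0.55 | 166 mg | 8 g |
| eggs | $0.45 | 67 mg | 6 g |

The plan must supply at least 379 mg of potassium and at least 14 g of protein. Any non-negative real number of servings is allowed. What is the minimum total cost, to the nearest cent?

$1.26

Minimising a linear cost over {potassium ≥ 379, protein ≥ 14, servings ≥ 0} — the optimum is at a vertex, using one or two foods.
peanut butter only: max(379/166, 14/8) = 2.283 servings → $1.26.
eggs only: max(379/67, 14/6) = 5.657 servings → $2.55.
peanut butter + eggs with both targets exact would need a negative amount; discard.
The minimum over all feasible corners is $1.26.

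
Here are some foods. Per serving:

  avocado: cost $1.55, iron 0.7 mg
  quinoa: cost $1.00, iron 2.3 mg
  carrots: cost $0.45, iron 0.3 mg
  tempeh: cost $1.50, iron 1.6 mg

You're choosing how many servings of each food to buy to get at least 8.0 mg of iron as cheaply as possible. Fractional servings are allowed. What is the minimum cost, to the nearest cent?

$3.48

Cost per mg of iron: quinoa $0.4348, tempeh $0.9375, carrots $1.5000, avocado $2.2143.
With no serving limits, use only quinoa: 8.0 mg / 2.3 mg = 3.478 servings × $1.00 = $3.48.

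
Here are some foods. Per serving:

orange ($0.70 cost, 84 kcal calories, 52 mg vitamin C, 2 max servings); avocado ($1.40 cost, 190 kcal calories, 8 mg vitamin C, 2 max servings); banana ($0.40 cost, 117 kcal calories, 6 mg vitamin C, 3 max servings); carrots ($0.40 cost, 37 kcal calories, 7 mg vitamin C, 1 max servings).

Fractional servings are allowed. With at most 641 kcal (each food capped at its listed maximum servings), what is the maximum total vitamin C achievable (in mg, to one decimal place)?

132.6 mg

Vitamin C per kcal: orange 0.619, carrots 0.1892, banana 0.05128, avocado 0.04211.
Take 2 servings of orange: uses 168 kcal, +104.0 mg vitamin C (running total 104.0 mg).
Take 1 serving of carrots: uses 37 kcal, +7.0 mg vitamin C (running total 111.0 mg).
Take 3 servings of banana: uses 351 kcal, +18.0 mg vitamin C (running total 129.0 mg).
Take 0.4474 servings of avocado: uses 85 kcal, +3.6 mg vitamin C (running total 132.6 mg).
Greedy by best ratio exhausts the calories allowance optimally: 132.6 mg.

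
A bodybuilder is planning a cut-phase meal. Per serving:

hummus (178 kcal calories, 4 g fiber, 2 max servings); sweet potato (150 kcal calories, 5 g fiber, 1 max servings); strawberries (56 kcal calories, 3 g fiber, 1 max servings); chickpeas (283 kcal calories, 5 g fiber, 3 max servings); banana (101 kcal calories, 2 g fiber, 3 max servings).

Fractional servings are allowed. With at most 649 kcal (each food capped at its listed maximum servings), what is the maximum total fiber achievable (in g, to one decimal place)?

Fiber per kcal: strawberries 0.05357, sweet potato 0.03333, hummus 0.02247, banana 0.0198, chickpeas 0.01767.
Take 1 serving of strawberries: uses 56 kcal, +3.0 g fiber (running total 3.0 g).
Take 1 serving of sweet potato: uses 150 kcal, +5.0 g fiber (running total 8.0 g).
Take 2 servings of hummus: uses 356 kcal, +8.0 g fiber (running total 16.0 g).
Take 0.8614 servings of banana: uses 87 kcal, +1.7 g fiber (running total 17.7 g).
Filling greedily by fiber-per-kcal is optimal for one linear limit, giving 17.7 g.

17.7 g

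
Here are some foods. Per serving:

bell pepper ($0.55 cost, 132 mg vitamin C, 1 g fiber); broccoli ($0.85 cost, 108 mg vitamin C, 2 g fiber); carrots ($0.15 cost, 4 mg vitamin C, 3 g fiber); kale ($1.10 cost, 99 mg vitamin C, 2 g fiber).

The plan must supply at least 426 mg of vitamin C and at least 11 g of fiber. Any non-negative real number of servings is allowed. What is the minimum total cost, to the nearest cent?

$2.12

For a min-cost LP with two ≥-constraints, a basic feasible solution has at most two positive variables.
bell pepper only: max(426/132, 11/1) = 11 servings → $6.05.
broccoli only: max(426/108, 11/2) = 5.5 servings → $4.67.
carrots only: max(426/4, 11/3) = 106.5 servings → $15.97.
kale only: max(426/99, 11/2) = 5.5 servings → $6.05.
bell pepper + broccoli: intersection lies outside the first quadrant.
bell pepper + carrots with both tight: 3.148 servings and 2.617 servings → $2.12.
bell pepper + kale: the both-tight solution has a negative serving — not a feasible corner.
broccoli + carrots with both tight: 3.905 servings and 1.063 servings → $3.48.
broccoli + kale: intersection lies outside the first quadrant.
carrots + kale with both tight: 0.8201 servings and 4.27 servings → $4.82.
Cheapest feasible corner: $2.12.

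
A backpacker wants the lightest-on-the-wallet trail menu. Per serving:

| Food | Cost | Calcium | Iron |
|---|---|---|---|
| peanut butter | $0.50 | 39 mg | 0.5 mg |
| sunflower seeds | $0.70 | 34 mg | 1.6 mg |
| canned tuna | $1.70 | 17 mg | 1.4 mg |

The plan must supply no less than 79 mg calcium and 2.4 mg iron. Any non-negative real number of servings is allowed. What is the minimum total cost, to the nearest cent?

Check every corner: each single food scaled to meet both minima, and each pair solved so both constraints bind.
peanut butter only: max(79/39, 2.4/0.5) = 4.8 servings → $2.40.
sunflower seeds only: max(79/34, 2.4/1.6) = 2.324 servings → $1.63.
canned tuna only: max(79/17, 2.4/1.4) = 4.647 servings → $7.90.
peanut butter + sunflower seeds with both tight: 0.9868 servings and 1.192 servings → $1.33.
peanut butter + canned tuna with both tight: 1.514 servings and 1.174 servings → $2.75.
sunflower seeds + canned tuna with both targets exact would need a negative amount; discard.
Cheapest feasible corner: $1.33.

$1.33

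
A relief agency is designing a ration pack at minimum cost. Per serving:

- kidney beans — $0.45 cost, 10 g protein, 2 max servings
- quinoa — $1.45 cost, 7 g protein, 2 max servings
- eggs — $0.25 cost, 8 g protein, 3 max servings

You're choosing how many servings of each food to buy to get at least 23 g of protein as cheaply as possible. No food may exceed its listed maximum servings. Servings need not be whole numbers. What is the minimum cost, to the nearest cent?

$0.72

Cost per g of protein: eggs $0.0312, kidney beans $0.0450, quinoa $0.2071.
Take 2.875 servings of eggs: +23.0 g protein for $0.72 (total $0.72, still need 0.0 g).
Filling from the cheapest source first is optimal under one linear minimum: $0.72.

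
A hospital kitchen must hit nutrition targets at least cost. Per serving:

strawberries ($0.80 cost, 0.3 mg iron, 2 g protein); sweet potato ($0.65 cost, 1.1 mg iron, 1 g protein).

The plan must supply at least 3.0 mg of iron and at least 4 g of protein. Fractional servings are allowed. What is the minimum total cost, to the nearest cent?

$2.23

strawberries only: max(3.0/0.3, 4/2) = 10 servings → $8.00.
sweet potato only: max(3.0/1.1, 4/1) = 4 servings → $2.60.
strawberries + sweet potato with both tight: 0.7368 servings and 2.526 servings → $2.23.
The minimum over all feasible corners is $2.23.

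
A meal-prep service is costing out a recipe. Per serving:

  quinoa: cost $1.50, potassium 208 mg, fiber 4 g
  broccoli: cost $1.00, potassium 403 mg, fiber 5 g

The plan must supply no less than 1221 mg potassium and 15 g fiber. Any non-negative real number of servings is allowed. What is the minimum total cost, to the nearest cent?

Check every corner: each single food scaled to meet both minima, and each pair solved so both constraints bind.
quinoa only: max(1221/208, 15/4) = 5.87 servings → $8.81.
broccoli only: max(1221/403, 15/5) = 3.03 servings → $3.03.
quinoa + broccoli: the both-tight solution has a negative serving — not a feasible corner.
So the least-cost plan costs $3.03.

$3.03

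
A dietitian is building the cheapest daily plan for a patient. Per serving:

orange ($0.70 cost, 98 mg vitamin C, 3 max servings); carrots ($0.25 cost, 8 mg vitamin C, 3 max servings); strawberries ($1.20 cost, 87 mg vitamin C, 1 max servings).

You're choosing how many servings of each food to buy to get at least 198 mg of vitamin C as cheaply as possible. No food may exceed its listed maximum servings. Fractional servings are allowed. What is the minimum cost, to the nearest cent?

$1.41

Cost per mg of vitamin C: orange $0.0071, strawberries $0.0138, carrots $0.0312.
Take 2.02 servings of orange: +198.0 mg vitamin C for $1.41 (total $1.41, still need 0.0 mg).
Filling from the cheapest source first is optimal under one linear minimum: $1.41.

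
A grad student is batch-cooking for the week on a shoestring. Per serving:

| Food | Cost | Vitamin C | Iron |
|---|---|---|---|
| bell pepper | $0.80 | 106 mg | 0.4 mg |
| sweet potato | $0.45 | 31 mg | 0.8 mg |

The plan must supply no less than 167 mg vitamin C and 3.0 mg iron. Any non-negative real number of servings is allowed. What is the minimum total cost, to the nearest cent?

An LP optimum is at a vertex; with two nutrient constraints at most two foods are used. Check each candidate.
bell pepper only: max(167/106, 3.0/0.4) = 7.5 servings → $6.00.
sweet potato only: max(167/31, 3.0/0.8) = 5.387 servings → $2.42.
bell pepper + sweet potato with both tight: 0.5608 servings and 3.47 servings → $2.01.
So the least-cost plan costs $2.01.

$2.01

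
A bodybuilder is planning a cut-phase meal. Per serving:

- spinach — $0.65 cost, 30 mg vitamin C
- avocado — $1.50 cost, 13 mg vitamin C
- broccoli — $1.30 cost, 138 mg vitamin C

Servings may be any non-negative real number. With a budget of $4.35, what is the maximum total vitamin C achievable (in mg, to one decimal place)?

461.8 mg

Vitamin C per dollar: broccoli 106.2, spinach 46.15, avocado 8.667.
With no serving limits, spend the whole cost allowance on broccoli: $4.35 / $1.30 × 138 mg = 461.8 mg.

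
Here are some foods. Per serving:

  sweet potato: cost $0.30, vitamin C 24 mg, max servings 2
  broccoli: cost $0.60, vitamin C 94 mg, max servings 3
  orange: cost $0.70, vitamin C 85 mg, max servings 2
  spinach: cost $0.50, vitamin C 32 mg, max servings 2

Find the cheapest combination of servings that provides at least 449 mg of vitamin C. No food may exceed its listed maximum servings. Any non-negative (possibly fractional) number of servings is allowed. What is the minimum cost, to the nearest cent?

$3.18

Cost per mg of vitamin C: broccoli $0.0064, orange $0.0082, sweet potato $0.0125, spinach $0.0156.
Take 3 servings of broccoli: +282.0 mg vitamin C for $1.80 (total $1.80, still need 167.0 mg).
Take 1.965 servings of orange: +167.0 mg vitamin C for $1.38 (total $3.18, still need 0.0 mg).
Greedy by cheapest-per-mg is optimal for a single linear constraint, so the minimum cost is $3.18.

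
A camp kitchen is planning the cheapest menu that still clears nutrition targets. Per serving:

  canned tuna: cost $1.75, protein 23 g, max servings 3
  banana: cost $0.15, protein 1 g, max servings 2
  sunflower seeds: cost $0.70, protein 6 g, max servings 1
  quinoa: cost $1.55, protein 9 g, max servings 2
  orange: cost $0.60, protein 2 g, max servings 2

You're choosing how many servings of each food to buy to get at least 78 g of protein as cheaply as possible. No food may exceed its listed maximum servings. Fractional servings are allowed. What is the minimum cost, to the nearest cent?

$6.42

Cost per g of protein: canned tuna $0.0761, sunflower seeds $0.1167, banana $0.1500, quinoa $0.1722, orange $0.3000.
Take 3 servings of canned tuna: +69.0 g protein for $5.25 (total $5.25, still need 9.0 g).
Take 1 serving of sunflower seeds: +6.0 g protein for $0.70 (total $5.95, still need 3.0 g).
Take 2 servings of banana: +2.0 g protein for $0.30 (total $6.25, still need 1.0 g).
Take 0.1111 servings of quinoa: +1.0 g protein for $0.17 (total $6.42, still need 0.0 g).
Filling from the cheapest source first is optimal under one linear minimum: $6.42.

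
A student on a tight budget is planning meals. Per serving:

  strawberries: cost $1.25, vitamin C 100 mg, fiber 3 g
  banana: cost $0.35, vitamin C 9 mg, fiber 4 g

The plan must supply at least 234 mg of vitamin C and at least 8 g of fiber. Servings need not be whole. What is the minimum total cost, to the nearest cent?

$2.99

Compare the cost at each extreme point of the feasible region.
strawberries only: max(234/100, 8/3) = 2.667 servings → $3.33.
banana only: max(234/9, 8/4) = 26 servings → $9.10.
strawberries + banana with both tight: 2.316 servings and 0.2627 servings → $2.99.
So the least-cost plan costs $2.99.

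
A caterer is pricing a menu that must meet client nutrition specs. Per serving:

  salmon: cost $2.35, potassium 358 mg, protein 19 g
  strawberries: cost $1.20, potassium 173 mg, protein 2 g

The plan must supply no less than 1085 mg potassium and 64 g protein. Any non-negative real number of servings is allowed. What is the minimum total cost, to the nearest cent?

An LP optimum is at a vertex; with two nutrient constraints at most two foods are used. Check each candidate.
salmon only: max(1085/358, 64/19) = 3.368 servings → $7.92.
strawberries only: max(1085/173, 64/2) = 32 servings → $38.40.
salmon + strawberries: intersection lies outside the first quadrant.
The minimum over all feasible corners is $7.92.

$7.92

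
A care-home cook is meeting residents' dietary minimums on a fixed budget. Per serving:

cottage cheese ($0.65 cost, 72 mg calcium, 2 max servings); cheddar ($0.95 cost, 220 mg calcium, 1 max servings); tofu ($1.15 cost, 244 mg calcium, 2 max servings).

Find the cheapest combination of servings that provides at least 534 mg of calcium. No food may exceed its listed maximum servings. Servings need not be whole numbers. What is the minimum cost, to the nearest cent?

Cost per mg of calcium: cheddar $0.0043, tofu $0.0047, cottage cheese $0.0090.
Take 1 serving of cheddar: +220.0 mg calcium for $0.95 (total $0.95, still need 314.0 mg).
Take 1.287 servings of tofu: +314.0 mg calcium for $1.48 (total $2.43, still need 0.0 mg).
Greedy by cheapest-per-mg is optimal for a single linear constraint, so the minimum cost is $2.43.

$2.43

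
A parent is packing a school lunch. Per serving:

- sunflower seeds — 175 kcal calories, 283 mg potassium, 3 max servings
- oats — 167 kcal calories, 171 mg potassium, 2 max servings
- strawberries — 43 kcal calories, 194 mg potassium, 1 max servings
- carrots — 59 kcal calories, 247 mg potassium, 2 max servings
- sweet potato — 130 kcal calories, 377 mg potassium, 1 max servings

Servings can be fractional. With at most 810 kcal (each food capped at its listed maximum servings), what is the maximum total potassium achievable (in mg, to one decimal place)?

Potassium per kcal: strawberries 4.512, carrots 4.186, sweet potato 2.9, sunflower seeds 1.617, oats 1.024.
Take 1 serving of strawberries: uses 43 kcal, +194.0 mg potassium (running total 194.0 mg).
Take 2 servings of carrots: uses 118 kcal, +494.0 mg potassium (running total 688.0 mg).
Take 1 serving of sweet potato: uses 130 kcal, +377.0 mg potassium (running total 1065.0 mg).
Take 2.966 servings of sunflower seeds: uses 519 kcal, +839.3 mg potassium (running total 1904.3 mg).
Greedy by best ratio exhausts the calories allowance optimally: 1904.3 mg.

1904.3 mg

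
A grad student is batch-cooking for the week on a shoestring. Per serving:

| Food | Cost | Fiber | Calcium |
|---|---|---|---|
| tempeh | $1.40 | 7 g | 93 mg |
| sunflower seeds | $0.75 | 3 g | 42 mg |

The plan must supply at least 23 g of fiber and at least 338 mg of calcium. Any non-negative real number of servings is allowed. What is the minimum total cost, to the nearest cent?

At the optimum either one food covers both requirements or two foods hit both targets exactly; no other combination can be cheaper.
tempeh only: max(23/7, 338/93) = 3.634 servings → $5.09.
sunflower seeds only: max(23/3, 338/42) = 8.048 servings → $6.04.
tempeh + sunflower seeds: the both-tight solution has a negative serving — not a feasible corner.
Cheapest feasible corner: $5.09.

$5.09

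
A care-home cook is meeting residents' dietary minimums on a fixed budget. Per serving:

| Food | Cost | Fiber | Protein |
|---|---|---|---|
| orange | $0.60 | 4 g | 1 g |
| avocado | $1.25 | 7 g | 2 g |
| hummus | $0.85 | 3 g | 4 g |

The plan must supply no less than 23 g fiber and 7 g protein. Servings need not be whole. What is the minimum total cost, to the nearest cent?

$3.60

The cheapest plan sits at a corner of the feasible region — with two constraints it uses at most two foods.
orange only: max(23/4, 7/1) = 7 servings → $4.20.
avocado only: max(23/7, 7/2) = 3.5 servings → $4.38.
hummus only: max(23/3, 7/4) = 7.667 servings → $6.52.
orange + avocado: the both-tight solution has a negative serving — not a feasible corner.
orange + hummus with both tight: 5.462 servings and 0.3846 servings → $3.60.
avocado + hummus with both tight: 3.227 servings and 0.1364 servings → $4.15.
So the least-cost plan costs $3.60.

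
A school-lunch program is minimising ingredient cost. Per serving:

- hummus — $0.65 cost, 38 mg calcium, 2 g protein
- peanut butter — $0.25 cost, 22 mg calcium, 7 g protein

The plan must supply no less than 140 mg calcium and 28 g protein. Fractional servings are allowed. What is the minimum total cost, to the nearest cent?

$1.59

hummus only: max(140/38, 28/2) = 14 servings → $9.10.
peanut butter only: max(140/22, 28/7) = 6.364 servings → $1.59.
hummus + peanut butter with both tight: 1.64 servings and 3.532 servings → $1.95.
Cheapest feasible corner: $1.59.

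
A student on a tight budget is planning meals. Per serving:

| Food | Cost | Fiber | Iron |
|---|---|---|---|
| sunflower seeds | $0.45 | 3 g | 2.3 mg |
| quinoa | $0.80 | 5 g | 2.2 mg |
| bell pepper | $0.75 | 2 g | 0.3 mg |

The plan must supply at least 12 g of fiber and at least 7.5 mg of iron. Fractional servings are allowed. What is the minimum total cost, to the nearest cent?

At the optimum either one food covers both requirements or two foods hit both targets exactly; no other combination can be cheaper.
sunflower seeds only: max(12/3, 7.5/2.3) = 4 servings → $1.80.
quinoa only: max(12/5, 7.5/2.2) = 3.409 servings → $2.73.
bell pepper only: max(12/2, 7.5/0.3) = 25 servings → $18.75.
sunflower seeds + quinoa with both tight: 2.265 servings and 1.041 servings → $1.85.
sunflower seeds + bell pepper with both tight: 3.081 servings and 1.378 servings → $2.42.
quinoa + bell pepper with both targets exact would need a negative amount; discard.
Cheapest feasible corner: $1.80.

$1.80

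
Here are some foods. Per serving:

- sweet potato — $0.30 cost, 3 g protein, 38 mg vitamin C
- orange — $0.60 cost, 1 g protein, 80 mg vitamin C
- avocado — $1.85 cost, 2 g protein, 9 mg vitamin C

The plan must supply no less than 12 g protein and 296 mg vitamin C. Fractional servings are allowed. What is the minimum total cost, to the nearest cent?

$2.27

sweet potato only: max(12/3, 296/38) = 7.789 servings → $2.34.
orange only: max(12/1, 296/80) = 12 servings → $7.20.
avocado only: max(12/2, 296/9) = 32.89 servings → $60.84.
sweet potato + orange with both tight: 3.287 servings and 2.139 servings → $2.27.
sweet potato + avocado with both targets exact would need a negative amount; discard.
orange + avocado with both tight: 3.205 servings and 4.397 servings → $10.06.
The minimum over all feasible corners is $2.27.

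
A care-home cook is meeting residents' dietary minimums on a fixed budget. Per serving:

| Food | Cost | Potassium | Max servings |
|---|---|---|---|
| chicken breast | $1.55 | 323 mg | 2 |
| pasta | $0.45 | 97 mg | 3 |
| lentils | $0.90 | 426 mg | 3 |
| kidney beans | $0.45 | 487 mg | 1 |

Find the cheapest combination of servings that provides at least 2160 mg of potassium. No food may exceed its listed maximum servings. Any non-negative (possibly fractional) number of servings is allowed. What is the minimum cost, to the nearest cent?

$5.00

Cost per mg of potassium: kidney beans $0.0009, lentils $0.0021, pasta $0.0046, chicken breast $0.0048.
Take 1 serving of kidney beans: +487.0 mg potassium for $0.45 (total $0.45, still need 1673.0 mg).
Take 3 servings of lentils: +1278.0 mg potassium for $2.70 (total $3.15, still need 395.0 mg).
Take 3 servings of pasta: +291.0 mg potassium for $1.35 (total $4.50, still need 104.0 mg).
Take 0.322 servings of chicken breast: +104.0 mg potassium for $0.50 (total $5.00, still need 0.0 mg).
Greedy by cheapest-per-mg is optimal for a single linear constraint, so the minimum cost is $5.00.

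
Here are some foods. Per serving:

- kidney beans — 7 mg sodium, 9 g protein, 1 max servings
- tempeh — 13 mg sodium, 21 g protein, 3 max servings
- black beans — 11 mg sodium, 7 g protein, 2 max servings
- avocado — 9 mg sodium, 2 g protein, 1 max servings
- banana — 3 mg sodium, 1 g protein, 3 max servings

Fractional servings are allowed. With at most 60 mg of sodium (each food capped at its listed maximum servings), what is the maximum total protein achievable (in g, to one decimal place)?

80.9 g

Protein per mg sodium: tempeh 1.615, kidney beans 1.286, black beans 0.6364, banana 0.3333, avocado 0.2222.
Take 3 servings of tempeh: uses 39 mg sodium, +63.0 g protein (running total 63.0 g).
Take 1 serving of kidney beans: uses 7 mg sodium, +9.0 g protein (running total 72.0 g).
Take 1.273 servings of black beans: uses 14 mg sodium, +8.9 g protein (running total 80.9 g).
Greedy by best ratio exhausts the sodium allowance optimally: 80.9 g.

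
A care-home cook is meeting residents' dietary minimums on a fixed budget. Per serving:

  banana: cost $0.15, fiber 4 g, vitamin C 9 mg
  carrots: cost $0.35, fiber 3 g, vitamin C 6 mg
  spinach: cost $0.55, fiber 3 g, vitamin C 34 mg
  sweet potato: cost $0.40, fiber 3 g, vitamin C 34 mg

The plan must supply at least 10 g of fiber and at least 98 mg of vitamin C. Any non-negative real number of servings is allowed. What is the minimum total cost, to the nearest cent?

This is a tiny linear program; its minimum lies at a vertex of the feasible set. List the vertices and price them.
banana only: max(10/4, 98/9) = 10.89 servings → $1.63.
carrots only: max(10/3, 98/6) = 16.33 servings → $5.72.
spinach only: max(10/3, 98/34) = 3.333 servings → $1.83.
sweet potato only: max(10/3, 98/34) = 3.333 servings → $1.33.
banana + carrots: the both-tight solution has a negative serving — not a feasible corner.
banana + spinach with both tight: 0.422 servings and 2.771 servings → $1.59.
banana + sweet potato with both tight: 0.422 servings and 2.771 servings → $1.17.
carrots + spinach with both tight: 0.5476 servings and 2.786 servings → $1.72.
carrots + sweet potato with both tight: 0.5476 servings and 2.786 servings → $1.31.
spinach + sweet potato (both tight): parallel constraints — no distinct corner.
Cheapest feasible corner: $1.17.

$1.17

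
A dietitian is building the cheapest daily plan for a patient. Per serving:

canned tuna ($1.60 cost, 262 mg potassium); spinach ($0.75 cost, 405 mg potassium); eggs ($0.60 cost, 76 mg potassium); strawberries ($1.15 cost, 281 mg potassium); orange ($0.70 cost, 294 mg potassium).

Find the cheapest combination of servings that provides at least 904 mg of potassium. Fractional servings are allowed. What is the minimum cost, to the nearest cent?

Cost per mg of potassium: spinach $0.0019, orange $0.0024, strawberries $0.0041, canned tuna $0.0061, eggs $0.0079.
With no serving limits, use only spinach: 904 mg / 405 mg = 2.232 servings × $0.75 = $1.67.

$1.67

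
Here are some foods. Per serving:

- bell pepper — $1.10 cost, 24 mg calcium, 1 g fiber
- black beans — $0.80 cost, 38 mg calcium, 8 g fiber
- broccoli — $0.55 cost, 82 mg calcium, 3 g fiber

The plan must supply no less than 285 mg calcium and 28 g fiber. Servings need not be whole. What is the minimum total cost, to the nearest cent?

Check every corner: each single food scaled to meet both minima, and each pair solved so both constraints bind.
bell pepper only: max(285/24, 28/1) = 28 servings → $30.80.
black beans only: max(285/38, 28/8) = 7.5 servings → $6.00.
broccoli only: max(285/82, 28/3) = 9.333 servings → $5.13.
bell pepper + black beans with both tight: 7.896 servings and 2.513 servings → $10.70.
bell pepper + broccoli with both targets exact would need a negative amount; discard.
black beans + broccoli with both tight: 2.659 servings and 2.244 servings → $3.36.
So the least-cost plan costs $3.36.

$3.36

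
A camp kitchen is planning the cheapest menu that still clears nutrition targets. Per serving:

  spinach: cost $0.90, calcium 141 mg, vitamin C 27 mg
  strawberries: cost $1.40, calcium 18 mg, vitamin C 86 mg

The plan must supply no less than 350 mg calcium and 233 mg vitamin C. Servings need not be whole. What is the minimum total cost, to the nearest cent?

This is a tiny linear program; its minimum lies at a vertex of the feasible set. List the vertices and price them.
spinach only: max(350/141, 233/27) = 8.63 servings → $7.77.
strawberries only: max(350/18, 233/86) = 19.44 servings → $27.22.
spinach + strawberries with both tight: 2.226 servings and 2.011 servings → $4.82.
Cheapest feasible corner: $4.82.

$4.82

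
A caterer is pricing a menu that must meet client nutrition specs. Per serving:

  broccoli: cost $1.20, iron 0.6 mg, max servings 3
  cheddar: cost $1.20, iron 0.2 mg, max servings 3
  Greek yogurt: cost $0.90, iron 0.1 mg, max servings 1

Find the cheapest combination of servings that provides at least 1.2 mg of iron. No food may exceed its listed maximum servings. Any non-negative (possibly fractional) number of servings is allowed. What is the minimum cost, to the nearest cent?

Cost per mg of iron: broccoli $2.0000, cheddar $6.0000, Greek yogurt $9.0000.
Take 2 servings of broccoli: +1.2 mg iron for $2.40 (total $2.40, still need 0.0 mg).
Greedy by cheapest-per-mg is optimal for a single linear constraint, so the minimum cost is $2.40.

$2.40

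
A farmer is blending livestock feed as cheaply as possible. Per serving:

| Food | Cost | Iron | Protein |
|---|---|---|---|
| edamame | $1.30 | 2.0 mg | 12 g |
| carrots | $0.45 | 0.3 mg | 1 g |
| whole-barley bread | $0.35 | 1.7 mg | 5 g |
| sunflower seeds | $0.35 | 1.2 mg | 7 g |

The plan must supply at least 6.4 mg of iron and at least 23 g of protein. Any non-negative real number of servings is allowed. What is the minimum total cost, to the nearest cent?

$1.44

An LP optimum is at a vertex; with two nutrient constraints at most two foods are used. Check each candidate.
edamame only: max(6.4/2.0, 23/12) = 3.2 servings → $4.16.
carrots only: max(6.4/0.3, 23/1) = 23 servings → $10.35.
whole-barley bread only: max(6.4/1.7, 23/5) = 4.6 servings → $1.61.
sunflower seeds only: max(6.4/1.2, 23/7) = 5.333 servings → $1.87.
edamame + carrots with both tight: 0.3125 servings and 19.25 servings → $9.07.
edamame + whole-barley bread with both tight: 0.6827 servings and 2.962 servings → $1.92.
edamame + sunflower seeds: intersection lies outside the first quadrant.
carrots + whole-barley bread: the both-tight solution has a negative serving — not a feasible corner.
carrots + sunflower seeds with both tight: 19.11 servings and 0.5556 servings → $8.79.
whole-barley bread + sunflower seeds with both tight: 2.915 servings and 1.203 servings → $1.44.
So the least-cost plan costs $1.44.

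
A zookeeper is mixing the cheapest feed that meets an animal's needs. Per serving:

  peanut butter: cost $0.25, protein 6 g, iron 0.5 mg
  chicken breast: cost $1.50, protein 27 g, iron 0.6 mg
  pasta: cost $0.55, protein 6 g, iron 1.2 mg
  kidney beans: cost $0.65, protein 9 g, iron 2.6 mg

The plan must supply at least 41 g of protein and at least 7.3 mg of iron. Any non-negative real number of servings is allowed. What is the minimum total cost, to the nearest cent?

peanut butter only: max(41/6, 7.3/0.5) = 14.6 servings → $3.65.
chicken breast only: max(41/27, 7.3/0.6) = 12.17 servings → $18.25.
pasta only: max(41/6, 7.3/1.2) = 6.833 servings → $3.76.
kidney beans only: max(41/9, 7.3/2.6) = 4.556 servings → $2.96.
peanut butter + chicken breast with both targets exact would need a negative amount; discard.
peanut butter + pasta with both tight: 1.286 servings and 5.548 servings → $3.37.
peanut butter + kidney beans with both tight: 3.685 servings and 2.099 servings → $2.29.
chicken breast + pasta with both tight: 0.1875 servings and 5.99 servings → $3.58.
chicken breast + kidney beans with both tight: 0.6312 servings and 2.662 servings → $2.68.
pasta + kidney beans with both targets exact would need a negative amount; discard.
So the least-cost plan costs $2.29.

$2.29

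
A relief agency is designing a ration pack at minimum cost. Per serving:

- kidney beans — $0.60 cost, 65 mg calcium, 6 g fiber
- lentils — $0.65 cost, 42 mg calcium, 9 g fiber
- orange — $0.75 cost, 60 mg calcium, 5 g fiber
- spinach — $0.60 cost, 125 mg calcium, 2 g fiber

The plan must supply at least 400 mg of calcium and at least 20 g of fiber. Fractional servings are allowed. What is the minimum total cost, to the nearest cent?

$2.65

Minimising a linear cost over {calcium ≥ 400, fiber ≥ 20, servings ≥ 0} — the optimum is at a vertex, using one or two foods.
kidney beans only: max(400/65, 20/6) = 6.154 servings → $3.69.
lentils only: max(400/42, 20/9) = 9.524 servings → $6.19.
orange only: max(400/60, 20/5) = 6.667 servings → $5.00.
spinach only: max(400/125, 20/2) = 10 servings → $6.00.
kidney beans + lentils: intersection lies outside the first quadrant.
kidney beans + orange with both targets exact would need a negative amount; discard.
kidney beans + spinach with both tight: 2.742 servings and 1.774 servings → $2.71.
lentils + orange: intersection lies outside the first quadrant.
lentils + spinach with both tight: 1.633 servings and 2.651 servings → $2.65.
orange + spinach with both tight: 3.366 servings and 1.584 servings → $3.48.
The minimum over all feasible corners is $2.65.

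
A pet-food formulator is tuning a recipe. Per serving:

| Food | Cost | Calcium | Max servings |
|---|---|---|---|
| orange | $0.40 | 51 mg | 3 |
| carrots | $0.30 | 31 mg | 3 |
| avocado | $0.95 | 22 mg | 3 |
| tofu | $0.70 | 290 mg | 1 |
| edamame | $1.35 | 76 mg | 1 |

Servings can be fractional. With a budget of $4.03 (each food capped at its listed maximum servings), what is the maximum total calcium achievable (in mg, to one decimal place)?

605.2 mg

Calcium per dollar: tofu 414.3, orange 127.5, carrots 103.3, edamame 56.3, avocado 23.16.
Take 1 serving of tofu: spends $0.70, +290.0 mg calcium (running total 290.0 mg).
Take 3 servings of orange: spends $1.20, +153.0 mg calcium (running total 443.0 mg).
Take 3 servings of carrots: spends $0.90, +93.0 mg calcium (running total 536.0 mg).
Take 0.9111 servings of edamame: spends $1.23, +69.2 mg calcium (running total 605.2 mg).
Filling greedily by calcium-per-dollar is optimal for one linear limit, giving 605.2 mg.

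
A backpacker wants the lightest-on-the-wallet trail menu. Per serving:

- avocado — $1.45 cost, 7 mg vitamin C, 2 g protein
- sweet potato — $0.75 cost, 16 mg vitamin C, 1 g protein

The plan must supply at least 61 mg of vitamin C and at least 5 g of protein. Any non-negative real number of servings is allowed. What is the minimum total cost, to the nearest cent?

For a min-cost LP with two ≥-constraints, a basic feasible solution has at most two positive variables.
avocado only: max(61/7, 5/2) = 8.714 servings → $12.64.
sweet potato only: max(61/16, 5/1) = 5 servings → $3.75.
avocado + sweet potato with both tight: 0.76 servings and 3.48 servings → $3.71.
So the least-cost plan costs $3.71.

$3.71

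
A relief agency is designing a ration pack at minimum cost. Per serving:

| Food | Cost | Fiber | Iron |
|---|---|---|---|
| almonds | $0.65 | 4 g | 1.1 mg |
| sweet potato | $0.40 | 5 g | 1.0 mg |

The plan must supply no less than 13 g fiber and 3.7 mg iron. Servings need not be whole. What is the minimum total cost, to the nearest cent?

$1.48

This is a tiny linear program; its minimum lies at a vertex of the feasible set. List the vertices and price them.
almonds only: max(13/4, 3.7/1.1) = 3.364 servings → $2.19.
sweet potato only: max(13/5, 3.7/1.0) = 3.7 servings → $1.48.
almonds + sweet potato with both targets exact would need a negative amount; discard.
Cheapest feasible corner: $1.48.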